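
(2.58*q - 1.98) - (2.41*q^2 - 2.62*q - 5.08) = -2.41*q^2 + 5.2*q + 3.1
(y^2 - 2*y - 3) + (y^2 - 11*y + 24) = 2*y^2 - 13*y + 21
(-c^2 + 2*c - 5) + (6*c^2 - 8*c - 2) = 5*c^2 - 6*c - 7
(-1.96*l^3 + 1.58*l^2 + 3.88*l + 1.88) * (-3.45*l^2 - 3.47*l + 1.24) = 6.762*l^5 + 1.3502*l^4 - 21.299*l^3 - 17.9904*l^2 - 1.7124*l + 2.3312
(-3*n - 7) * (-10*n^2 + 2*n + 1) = 30*n^3 + 64*n^2 - 17*n - 7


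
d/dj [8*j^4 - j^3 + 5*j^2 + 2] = j*(32*j^2 - 3*j + 10)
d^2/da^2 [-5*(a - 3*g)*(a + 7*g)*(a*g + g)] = 10*g*(-3*a - 4*g - 1)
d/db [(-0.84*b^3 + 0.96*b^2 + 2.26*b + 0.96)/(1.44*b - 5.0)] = (-2.4192*b^3 + 13.9824*b^2 - 9.6*b - 12.6824)/(2.0736*b^2 - 14.4*b + 25.0)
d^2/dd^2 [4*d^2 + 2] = 8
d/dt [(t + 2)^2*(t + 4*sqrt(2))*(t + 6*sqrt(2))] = 4*t^3 + 12*t^2 + 30*sqrt(2)*t^2 + 104*t + 80*sqrt(2)*t + 40*sqrt(2) + 192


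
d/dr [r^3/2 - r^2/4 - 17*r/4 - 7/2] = 3*r^2/2 - r/2 - 17/4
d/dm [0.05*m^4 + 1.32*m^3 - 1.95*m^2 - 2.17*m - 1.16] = 0.2*m^3 + 3.96*m^2 - 3.9*m - 2.17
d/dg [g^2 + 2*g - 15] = 2*g + 2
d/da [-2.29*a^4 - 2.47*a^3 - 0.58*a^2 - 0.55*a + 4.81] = -9.16*a^3 - 7.41*a^2 - 1.16*a - 0.55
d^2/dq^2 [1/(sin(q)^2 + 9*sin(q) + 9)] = (-4*sin(q)^4 - 27*sin(q)^3 - 39*sin(q)^2 + 135*sin(q) + 144)/(sin(q)^2 + 9*sin(q) + 9)^3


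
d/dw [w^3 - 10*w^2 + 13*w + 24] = 3*w^2 - 20*w + 13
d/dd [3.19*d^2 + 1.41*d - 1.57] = 6.38*d + 1.41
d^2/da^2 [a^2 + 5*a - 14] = 2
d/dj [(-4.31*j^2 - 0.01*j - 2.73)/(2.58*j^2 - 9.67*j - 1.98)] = (41.7035*j^2 + 31.1544*j - 26.3793)/(6.6564*j^4 - 49.8972*j^3 + 83.2921*j^2 + 38.2932*j + 3.9204)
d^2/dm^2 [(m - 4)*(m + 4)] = 2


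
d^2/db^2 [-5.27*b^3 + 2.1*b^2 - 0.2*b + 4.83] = 4.2 - 31.62*b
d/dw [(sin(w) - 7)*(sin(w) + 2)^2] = 3*(sin(w) - 4)*(sin(w) + 2)*cos(w)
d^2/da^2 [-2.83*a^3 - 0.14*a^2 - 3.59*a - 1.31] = -16.98*a - 0.28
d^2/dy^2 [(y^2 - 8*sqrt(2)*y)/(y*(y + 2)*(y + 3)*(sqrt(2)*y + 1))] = 2*(6*y^5 - 93*sqrt(2)*y^4 + 30*y^4 - 635*sqrt(2)*y^3 - 89*y^3 - 1548*sqrt(2)*y^2 - 720*y^2 - 1650*sqrt(2)*y - 1218*y - 764*sqrt(2) - 510)/(2*sqrt(2)*y^9 + 6*y^8 + 30*sqrt(2)*y^8 + 90*y^7 + 189*sqrt(2)*y^7 + 559*y^6 + 655*sqrt(2)*y^6 + 1845*y^5 + 1395*sqrt(2)*y^5 + 1995*sqrt(2)*y^4 + 3441*y^4 + 2106*sqrt(2)*y^3 + 3545*y^3 + 1854*y^2 + 1620*sqrt(2)*y^2 + 540*y + 648*sqrt(2)*y + 216)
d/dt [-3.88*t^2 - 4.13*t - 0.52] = -7.76*t - 4.13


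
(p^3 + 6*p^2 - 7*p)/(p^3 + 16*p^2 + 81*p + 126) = p*(p - 1)/(p^2 + 9*p + 18)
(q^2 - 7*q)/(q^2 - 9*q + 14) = q/(q - 2)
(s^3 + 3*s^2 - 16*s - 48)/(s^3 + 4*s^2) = (s^2 - s - 12)/s^2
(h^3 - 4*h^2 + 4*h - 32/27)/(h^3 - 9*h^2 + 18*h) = (h^3 - 4*h^2 + 4*h - 32/27)/(h*(h^2 - 9*h + 18))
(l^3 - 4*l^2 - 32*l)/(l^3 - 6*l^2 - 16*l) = (l + 4)/(l + 2)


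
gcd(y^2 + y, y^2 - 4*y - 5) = y + 1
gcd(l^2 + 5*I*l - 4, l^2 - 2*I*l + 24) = l + 4*I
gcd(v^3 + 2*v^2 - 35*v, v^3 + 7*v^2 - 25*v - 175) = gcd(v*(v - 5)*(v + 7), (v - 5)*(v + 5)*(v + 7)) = v^2 + 2*v - 35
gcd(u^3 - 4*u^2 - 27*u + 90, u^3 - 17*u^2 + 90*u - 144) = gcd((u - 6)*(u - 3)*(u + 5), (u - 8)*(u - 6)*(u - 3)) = u^2 - 9*u + 18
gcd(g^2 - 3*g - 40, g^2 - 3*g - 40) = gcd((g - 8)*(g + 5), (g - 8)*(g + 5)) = g^2 - 3*g - 40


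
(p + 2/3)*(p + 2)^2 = p^3 + 14*p^2/3 + 20*p/3 + 8/3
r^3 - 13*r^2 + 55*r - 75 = (r - 5)^2*(r - 3)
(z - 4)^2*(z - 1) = z^3 - 9*z^2 + 24*z - 16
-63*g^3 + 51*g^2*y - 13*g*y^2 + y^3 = (-7*g + y)*(-3*g + y)^2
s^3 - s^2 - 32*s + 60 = (s - 5)*(s - 2)*(s + 6)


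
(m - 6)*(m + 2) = m^2 - 4*m - 12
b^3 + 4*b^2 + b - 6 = (b - 1)*(b + 2)*(b + 3)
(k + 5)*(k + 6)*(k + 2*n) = k^3 + 2*k^2*n + 11*k^2 + 22*k*n + 30*k + 60*n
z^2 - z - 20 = (z - 5)*(z + 4)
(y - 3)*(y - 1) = y^2 - 4*y + 3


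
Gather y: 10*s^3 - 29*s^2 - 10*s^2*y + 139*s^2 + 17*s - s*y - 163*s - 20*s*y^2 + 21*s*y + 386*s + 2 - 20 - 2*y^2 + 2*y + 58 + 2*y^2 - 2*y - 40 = 10*s^3 + 110*s^2 - 20*s*y^2 + 240*s + y*(-10*s^2 + 20*s)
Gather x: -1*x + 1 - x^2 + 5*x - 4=-x^2 + 4*x - 3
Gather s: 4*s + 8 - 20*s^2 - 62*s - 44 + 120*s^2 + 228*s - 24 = 100*s^2 + 170*s - 60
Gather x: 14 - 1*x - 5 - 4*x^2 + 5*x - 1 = -4*x^2 + 4*x + 8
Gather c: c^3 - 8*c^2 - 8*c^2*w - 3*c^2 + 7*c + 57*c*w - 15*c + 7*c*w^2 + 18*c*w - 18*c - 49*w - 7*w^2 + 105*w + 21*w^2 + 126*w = c^3 + c^2*(-8*w - 11) + c*(7*w^2 + 75*w - 26) + 14*w^2 + 182*w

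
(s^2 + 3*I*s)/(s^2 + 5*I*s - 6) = s/(s + 2*I)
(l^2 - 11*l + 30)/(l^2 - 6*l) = (l - 5)/l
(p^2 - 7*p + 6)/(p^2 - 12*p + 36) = (p - 1)/(p - 6)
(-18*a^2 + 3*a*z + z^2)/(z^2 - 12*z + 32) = (-18*a^2 + 3*a*z + z^2)/(z^2 - 12*z + 32)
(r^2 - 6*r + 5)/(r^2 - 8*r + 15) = (r - 1)/(r - 3)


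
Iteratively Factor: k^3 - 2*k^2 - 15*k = (k)*(k^2 - 2*k - 15) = k*(k + 3)*(k - 5)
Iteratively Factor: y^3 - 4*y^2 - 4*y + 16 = (y - 4)*(y^2 - 4) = (y - 4)*(y + 2)*(y - 2)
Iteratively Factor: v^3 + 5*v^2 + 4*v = (v)*(v^2 + 5*v + 4) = v*(v + 4)*(v + 1)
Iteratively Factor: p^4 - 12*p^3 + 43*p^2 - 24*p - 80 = (p - 5)*(p^3 - 7*p^2 + 8*p + 16) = (p - 5)*(p - 4)*(p^2 - 3*p - 4) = (p - 5)*(p - 4)*(p + 1)*(p - 4)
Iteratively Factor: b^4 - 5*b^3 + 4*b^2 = (b - 1)*(b^3 - 4*b^2) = b*(b - 1)*(b^2 - 4*b) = b^2*(b - 1)*(b - 4)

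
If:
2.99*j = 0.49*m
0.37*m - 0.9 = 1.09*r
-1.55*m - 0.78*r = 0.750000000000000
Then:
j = -0.01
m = -0.06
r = -0.85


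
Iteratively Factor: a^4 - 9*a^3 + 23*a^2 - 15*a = (a - 3)*(a^3 - 6*a^2 + 5*a) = a*(a - 3)*(a^2 - 6*a + 5) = a*(a - 3)*(a - 1)*(a - 5)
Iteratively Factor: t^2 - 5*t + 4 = (t - 1)*(t - 4)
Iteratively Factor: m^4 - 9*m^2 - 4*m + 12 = (m + 2)*(m^3 - 2*m^2 - 5*m + 6) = (m - 1)*(m + 2)*(m^2 - m - 6) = (m - 3)*(m - 1)*(m + 2)*(m + 2)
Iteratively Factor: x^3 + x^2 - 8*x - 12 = (x + 2)*(x^2 - x - 6) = (x - 3)*(x + 2)*(x + 2)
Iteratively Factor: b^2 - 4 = (b - 2)*(b + 2)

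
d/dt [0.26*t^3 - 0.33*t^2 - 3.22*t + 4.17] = 0.78*t^2 - 0.66*t - 3.22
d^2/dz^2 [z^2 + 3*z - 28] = 2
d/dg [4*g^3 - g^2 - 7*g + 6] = 12*g^2 - 2*g - 7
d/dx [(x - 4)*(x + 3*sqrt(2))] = 2*x - 4 + 3*sqrt(2)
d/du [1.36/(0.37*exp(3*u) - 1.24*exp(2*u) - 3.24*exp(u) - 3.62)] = (-1.5096*exp(2*u) + 3.3728*exp(u) + 4.4064)*exp(u)/(-0.37*exp(3*u) + 1.24*exp(2*u) + 3.24*exp(u) + 3.62)^2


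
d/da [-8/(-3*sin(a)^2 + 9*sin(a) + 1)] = 24*(3 - 2*sin(a))*cos(a)/(-3*sin(a)^2 + 9*sin(a) + 1)^2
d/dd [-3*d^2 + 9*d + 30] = 9 - 6*d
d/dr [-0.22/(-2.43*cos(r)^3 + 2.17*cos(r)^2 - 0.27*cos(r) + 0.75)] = (1.6038*cos(r)^2 - 0.9548*cos(r) + 0.0594)*sin(r)/(2.43*cos(r)^3 - 2.17*cos(r)^2 + 0.27*cos(r) - 0.75)^2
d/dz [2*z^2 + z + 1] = 4*z + 1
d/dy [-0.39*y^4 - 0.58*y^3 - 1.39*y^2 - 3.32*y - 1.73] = -1.56*y^3 - 1.74*y^2 - 2.78*y - 3.32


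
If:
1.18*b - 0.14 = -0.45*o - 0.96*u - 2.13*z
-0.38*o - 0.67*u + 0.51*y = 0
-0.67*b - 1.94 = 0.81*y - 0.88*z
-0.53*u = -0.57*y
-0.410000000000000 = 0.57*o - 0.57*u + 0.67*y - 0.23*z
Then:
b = -2.24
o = -0.35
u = 0.67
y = 0.63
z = 1.08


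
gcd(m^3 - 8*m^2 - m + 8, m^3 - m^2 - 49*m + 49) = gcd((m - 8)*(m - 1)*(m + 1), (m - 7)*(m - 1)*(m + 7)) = m - 1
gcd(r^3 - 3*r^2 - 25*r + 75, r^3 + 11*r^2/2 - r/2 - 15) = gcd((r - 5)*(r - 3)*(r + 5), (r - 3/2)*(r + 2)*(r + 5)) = r + 5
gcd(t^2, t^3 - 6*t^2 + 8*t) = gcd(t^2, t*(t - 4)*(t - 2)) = t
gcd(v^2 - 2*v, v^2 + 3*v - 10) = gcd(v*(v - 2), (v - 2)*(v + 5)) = v - 2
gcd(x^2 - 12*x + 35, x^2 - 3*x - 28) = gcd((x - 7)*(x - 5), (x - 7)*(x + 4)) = x - 7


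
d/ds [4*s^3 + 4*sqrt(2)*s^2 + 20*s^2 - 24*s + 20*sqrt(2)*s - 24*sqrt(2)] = 12*s^2 + 8*sqrt(2)*s + 40*s - 24 + 20*sqrt(2)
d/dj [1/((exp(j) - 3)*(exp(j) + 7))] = 2*(-exp(j) - 2)*exp(j)/(exp(4*j) + 8*exp(3*j) - 26*exp(2*j) - 168*exp(j) + 441)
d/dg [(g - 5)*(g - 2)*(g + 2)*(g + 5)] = 4*g^3 - 58*g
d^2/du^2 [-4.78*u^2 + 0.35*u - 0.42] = -9.56000000000000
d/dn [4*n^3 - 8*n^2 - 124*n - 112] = 12*n^2 - 16*n - 124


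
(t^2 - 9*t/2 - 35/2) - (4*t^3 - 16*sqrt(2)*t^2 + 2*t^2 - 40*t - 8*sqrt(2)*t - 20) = -4*t^3 - t^2 + 16*sqrt(2)*t^2 + 8*sqrt(2)*t + 71*t/2 + 5/2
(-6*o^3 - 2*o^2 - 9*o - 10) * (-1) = 6*o^3 + 2*o^2 + 9*o + 10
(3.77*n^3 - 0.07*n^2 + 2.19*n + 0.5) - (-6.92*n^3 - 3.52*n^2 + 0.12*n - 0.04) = 10.69*n^3 + 3.45*n^2 + 2.07*n + 0.54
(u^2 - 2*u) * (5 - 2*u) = -2*u^3 + 9*u^2 - 10*u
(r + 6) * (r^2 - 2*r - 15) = r^3 + 4*r^2 - 27*r - 90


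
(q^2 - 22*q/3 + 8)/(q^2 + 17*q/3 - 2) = (3*q^2 - 22*q + 24)/(3*q^2 + 17*q - 6)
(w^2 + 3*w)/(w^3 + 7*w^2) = (w + 3)/(w*(w + 7))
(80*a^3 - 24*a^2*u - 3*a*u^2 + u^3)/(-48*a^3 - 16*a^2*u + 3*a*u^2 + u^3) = (-20*a^2 + a*u + u^2)/(12*a^2 + 7*a*u + u^2)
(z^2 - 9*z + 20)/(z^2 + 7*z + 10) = (z^2 - 9*z + 20)/(z^2 + 7*z + 10)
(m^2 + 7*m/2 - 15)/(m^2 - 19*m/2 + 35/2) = (m + 6)/(m - 7)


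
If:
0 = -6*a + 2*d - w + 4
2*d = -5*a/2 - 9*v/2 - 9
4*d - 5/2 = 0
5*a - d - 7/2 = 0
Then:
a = 33/40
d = 5/8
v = -197/72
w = 3/10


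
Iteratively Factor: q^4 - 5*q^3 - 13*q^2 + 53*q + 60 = (q - 4)*(q^3 - q^2 - 17*q - 15) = (q - 4)*(q + 3)*(q^2 - 4*q - 5) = (q - 5)*(q - 4)*(q + 3)*(q + 1)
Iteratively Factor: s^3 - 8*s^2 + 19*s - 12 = (s - 4)*(s^2 - 4*s + 3) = (s - 4)*(s - 1)*(s - 3)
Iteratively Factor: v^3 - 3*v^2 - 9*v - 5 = (v + 1)*(v^2 - 4*v - 5) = (v - 5)*(v + 1)*(v + 1)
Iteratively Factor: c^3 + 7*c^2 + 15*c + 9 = (c + 1)*(c^2 + 6*c + 9) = (c + 1)*(c + 3)*(c + 3)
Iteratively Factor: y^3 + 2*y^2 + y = (y + 1)*(y^2 + y) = (y + 1)^2*(y)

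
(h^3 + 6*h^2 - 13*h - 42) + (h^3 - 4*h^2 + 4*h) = 2*h^3 + 2*h^2 - 9*h - 42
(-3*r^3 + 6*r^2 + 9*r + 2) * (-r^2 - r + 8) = 3*r^5 - 3*r^4 - 39*r^3 + 37*r^2 + 70*r + 16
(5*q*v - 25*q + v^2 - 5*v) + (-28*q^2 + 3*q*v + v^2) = -28*q^2 + 8*q*v - 25*q + 2*v^2 - 5*v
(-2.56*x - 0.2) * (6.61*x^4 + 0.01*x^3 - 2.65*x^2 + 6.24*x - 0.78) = -16.9216*x^5 - 1.3476*x^4 + 6.782*x^3 - 15.4444*x^2 + 0.7488*x + 0.156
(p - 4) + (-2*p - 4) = -p - 8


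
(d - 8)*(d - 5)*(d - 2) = d^3 - 15*d^2 + 66*d - 80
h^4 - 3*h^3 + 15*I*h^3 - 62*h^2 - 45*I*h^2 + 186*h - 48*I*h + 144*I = (h - 3)*(h + I)*(h + 6*I)*(h + 8*I)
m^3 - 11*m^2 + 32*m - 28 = (m - 7)*(m - 2)^2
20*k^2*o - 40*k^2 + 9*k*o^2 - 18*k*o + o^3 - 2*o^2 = (4*k + o)*(5*k + o)*(o - 2)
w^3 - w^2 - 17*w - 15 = (w - 5)*(w + 1)*(w + 3)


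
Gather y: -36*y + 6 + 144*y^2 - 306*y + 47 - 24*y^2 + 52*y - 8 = 120*y^2 - 290*y + 45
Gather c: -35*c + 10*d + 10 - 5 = -35*c + 10*d + 5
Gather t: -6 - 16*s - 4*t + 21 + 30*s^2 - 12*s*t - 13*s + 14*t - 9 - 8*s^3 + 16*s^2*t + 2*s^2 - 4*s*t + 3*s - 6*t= -8*s^3 + 32*s^2 - 26*s + t*(16*s^2 - 16*s + 4) + 6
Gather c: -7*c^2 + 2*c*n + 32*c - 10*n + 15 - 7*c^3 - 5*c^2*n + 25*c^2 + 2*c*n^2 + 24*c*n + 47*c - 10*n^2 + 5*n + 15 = -7*c^3 + c^2*(18 - 5*n) + c*(2*n^2 + 26*n + 79) - 10*n^2 - 5*n + 30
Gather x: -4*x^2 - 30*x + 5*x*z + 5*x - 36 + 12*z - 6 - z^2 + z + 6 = -4*x^2 + x*(5*z - 25) - z^2 + 13*z - 36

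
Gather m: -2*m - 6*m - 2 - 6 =-8*m - 8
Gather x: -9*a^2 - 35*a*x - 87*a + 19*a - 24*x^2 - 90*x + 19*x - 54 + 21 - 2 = -9*a^2 - 68*a - 24*x^2 + x*(-35*a - 71) - 35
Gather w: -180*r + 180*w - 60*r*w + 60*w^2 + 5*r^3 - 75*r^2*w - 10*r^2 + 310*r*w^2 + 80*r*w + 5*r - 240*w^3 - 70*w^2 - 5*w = 5*r^3 - 10*r^2 - 175*r - 240*w^3 + w^2*(310*r - 10) + w*(-75*r^2 + 20*r + 175)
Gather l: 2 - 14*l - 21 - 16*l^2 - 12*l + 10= -16*l^2 - 26*l - 9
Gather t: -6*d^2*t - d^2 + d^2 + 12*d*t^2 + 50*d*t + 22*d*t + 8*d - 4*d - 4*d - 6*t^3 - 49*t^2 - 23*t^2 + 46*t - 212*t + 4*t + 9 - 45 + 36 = -6*t^3 + t^2*(12*d - 72) + t*(-6*d^2 + 72*d - 162)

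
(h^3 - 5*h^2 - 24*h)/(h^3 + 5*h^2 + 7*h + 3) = h*(h - 8)/(h^2 + 2*h + 1)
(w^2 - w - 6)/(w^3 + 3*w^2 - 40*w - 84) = (w - 3)/(w^2 + w - 42)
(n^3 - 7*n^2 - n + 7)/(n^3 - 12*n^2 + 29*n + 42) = (n - 1)/(n - 6)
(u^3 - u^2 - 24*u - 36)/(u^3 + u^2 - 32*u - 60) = (u + 3)/(u + 5)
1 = 1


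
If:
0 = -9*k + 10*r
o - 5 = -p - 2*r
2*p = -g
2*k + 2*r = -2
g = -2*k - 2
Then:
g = -18/19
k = -10/19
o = 104/19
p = 9/19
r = -9/19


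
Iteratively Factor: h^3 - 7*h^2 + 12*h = (h)*(h^2 - 7*h + 12) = h*(h - 4)*(h - 3)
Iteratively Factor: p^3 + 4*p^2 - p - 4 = (p + 4)*(p^2 - 1) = (p + 1)*(p + 4)*(p - 1)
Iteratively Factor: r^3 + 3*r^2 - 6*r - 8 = (r - 2)*(r^2 + 5*r + 4) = (r - 2)*(r + 4)*(r + 1)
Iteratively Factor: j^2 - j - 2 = (j + 1)*(j - 2)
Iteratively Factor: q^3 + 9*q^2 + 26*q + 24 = (q + 2)*(q^2 + 7*q + 12) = (q + 2)*(q + 3)*(q + 4)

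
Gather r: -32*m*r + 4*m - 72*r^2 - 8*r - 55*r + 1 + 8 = 4*m - 72*r^2 + r*(-32*m - 63) + 9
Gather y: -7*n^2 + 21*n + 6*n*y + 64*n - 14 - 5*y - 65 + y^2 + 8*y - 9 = -7*n^2 + 85*n + y^2 + y*(6*n + 3) - 88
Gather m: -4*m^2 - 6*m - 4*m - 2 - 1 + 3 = -4*m^2 - 10*m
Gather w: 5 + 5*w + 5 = 5*w + 10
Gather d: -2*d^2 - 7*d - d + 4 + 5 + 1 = -2*d^2 - 8*d + 10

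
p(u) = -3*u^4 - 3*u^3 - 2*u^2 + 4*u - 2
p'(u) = -12*u^3 - 9*u^2 - 4*u + 4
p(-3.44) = -337.41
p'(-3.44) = 399.75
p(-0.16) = -2.68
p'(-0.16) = 4.46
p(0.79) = -2.74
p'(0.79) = -10.69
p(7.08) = -8676.59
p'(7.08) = -4734.20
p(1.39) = -19.56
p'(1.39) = -51.18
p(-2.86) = -160.34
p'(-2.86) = 222.55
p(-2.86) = -160.34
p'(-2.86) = 222.55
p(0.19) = -1.34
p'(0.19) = 2.83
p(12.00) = -67634.00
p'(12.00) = -22076.00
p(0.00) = -2.00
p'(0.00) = 4.00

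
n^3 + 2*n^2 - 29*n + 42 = (n - 3)*(n - 2)*(n + 7)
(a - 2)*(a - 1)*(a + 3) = a^3 - 7*a + 6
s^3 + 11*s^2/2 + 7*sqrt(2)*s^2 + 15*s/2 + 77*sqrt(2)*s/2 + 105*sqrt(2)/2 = (s + 5/2)*(s + 3)*(s + 7*sqrt(2))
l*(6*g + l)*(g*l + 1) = 6*g^2*l^2 + g*l^3 + 6*g*l + l^2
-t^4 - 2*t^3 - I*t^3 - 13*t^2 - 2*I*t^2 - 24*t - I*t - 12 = (t - 3*I)*(t + 4*I)*(I*t + I)^2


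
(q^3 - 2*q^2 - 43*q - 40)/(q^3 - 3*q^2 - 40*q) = (q + 1)/q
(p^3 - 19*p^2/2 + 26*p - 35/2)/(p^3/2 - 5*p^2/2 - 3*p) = (-2*p^3 + 19*p^2 - 52*p + 35)/(p*(-p^2 + 5*p + 6))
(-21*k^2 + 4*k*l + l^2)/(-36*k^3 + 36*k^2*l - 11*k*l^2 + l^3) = (7*k + l)/(12*k^2 - 8*k*l + l^2)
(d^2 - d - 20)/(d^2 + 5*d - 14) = (d^2 - d - 20)/(d^2 + 5*d - 14)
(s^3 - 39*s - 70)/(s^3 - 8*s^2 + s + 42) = (s + 5)/(s - 3)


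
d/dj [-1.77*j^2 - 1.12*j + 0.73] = -3.54*j - 1.12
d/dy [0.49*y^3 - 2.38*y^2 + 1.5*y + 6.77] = 1.47*y^2 - 4.76*y + 1.5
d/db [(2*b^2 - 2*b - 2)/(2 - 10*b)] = (-5*b^2 + 2*b - 6)/(25*b^2 - 10*b + 1)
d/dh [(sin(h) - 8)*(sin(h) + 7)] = sin(2*h) - cos(h)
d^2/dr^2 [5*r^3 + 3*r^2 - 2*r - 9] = 30*r + 6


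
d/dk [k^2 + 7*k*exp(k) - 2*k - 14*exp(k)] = 7*k*exp(k) + 2*k - 7*exp(k) - 2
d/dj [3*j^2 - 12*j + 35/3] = 6*j - 12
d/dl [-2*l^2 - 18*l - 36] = -4*l - 18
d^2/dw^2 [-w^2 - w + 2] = -2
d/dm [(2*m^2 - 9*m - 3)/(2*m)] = 1 + 3/(2*m^2)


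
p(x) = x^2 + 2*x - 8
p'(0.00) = 2.00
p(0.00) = -8.00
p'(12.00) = 26.00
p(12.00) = 160.00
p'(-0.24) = 1.52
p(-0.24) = -8.42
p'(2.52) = 7.04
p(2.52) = 3.39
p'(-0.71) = 0.58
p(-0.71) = -8.92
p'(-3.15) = -4.30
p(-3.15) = -4.38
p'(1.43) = 4.86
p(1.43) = -3.10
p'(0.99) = 3.98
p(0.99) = -5.04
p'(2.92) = 7.84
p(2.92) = 6.37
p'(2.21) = 6.42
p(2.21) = 1.30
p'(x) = 2*x + 2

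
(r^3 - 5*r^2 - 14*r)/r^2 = r - 5 - 14/r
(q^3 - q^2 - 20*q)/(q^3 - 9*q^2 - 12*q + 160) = q/(q - 8)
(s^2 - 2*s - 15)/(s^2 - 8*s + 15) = (s + 3)/(s - 3)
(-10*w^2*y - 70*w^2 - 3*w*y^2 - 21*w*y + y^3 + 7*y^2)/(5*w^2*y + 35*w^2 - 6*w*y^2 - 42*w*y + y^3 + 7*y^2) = (2*w + y)/(-w + y)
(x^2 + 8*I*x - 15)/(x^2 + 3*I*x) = (x + 5*I)/x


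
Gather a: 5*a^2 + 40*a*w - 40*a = 5*a^2 + a*(40*w - 40)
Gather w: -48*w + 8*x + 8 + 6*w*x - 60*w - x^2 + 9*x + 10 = w*(6*x - 108) - x^2 + 17*x + 18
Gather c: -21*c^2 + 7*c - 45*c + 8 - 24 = -21*c^2 - 38*c - 16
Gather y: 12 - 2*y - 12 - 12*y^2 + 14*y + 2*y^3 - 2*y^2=2*y^3 - 14*y^2 + 12*y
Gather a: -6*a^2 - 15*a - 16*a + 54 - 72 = -6*a^2 - 31*a - 18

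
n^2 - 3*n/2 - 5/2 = (n - 5/2)*(n + 1)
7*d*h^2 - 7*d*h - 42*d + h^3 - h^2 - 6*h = (7*d + h)*(h - 3)*(h + 2)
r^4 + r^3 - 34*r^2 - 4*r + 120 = (r - 5)*(r - 2)*(r + 2)*(r + 6)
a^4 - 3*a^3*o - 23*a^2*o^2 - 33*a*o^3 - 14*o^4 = (a - 7*o)*(a + o)^2*(a + 2*o)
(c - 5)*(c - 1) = c^2 - 6*c + 5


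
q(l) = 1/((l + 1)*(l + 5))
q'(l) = -1/((l + 1)*(l + 5)^2) - 1/((l + 1)^2*(l + 5))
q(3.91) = 0.02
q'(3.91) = -0.01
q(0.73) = 0.10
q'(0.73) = -0.08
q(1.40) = 0.07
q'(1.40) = -0.04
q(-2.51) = -0.27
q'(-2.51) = -0.07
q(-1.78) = -0.40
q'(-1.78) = -0.39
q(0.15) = 0.17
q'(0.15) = -0.18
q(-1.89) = -0.36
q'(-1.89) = -0.29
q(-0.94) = 4.11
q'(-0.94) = -69.43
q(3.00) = 0.03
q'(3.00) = -0.01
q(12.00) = 0.00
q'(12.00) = 0.00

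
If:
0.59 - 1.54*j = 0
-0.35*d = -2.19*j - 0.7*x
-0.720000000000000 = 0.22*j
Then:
No Solution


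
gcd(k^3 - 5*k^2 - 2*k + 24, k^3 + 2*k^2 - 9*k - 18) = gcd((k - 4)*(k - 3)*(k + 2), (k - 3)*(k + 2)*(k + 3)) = k^2 - k - 6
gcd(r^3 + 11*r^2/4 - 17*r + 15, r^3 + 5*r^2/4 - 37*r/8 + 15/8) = r - 5/4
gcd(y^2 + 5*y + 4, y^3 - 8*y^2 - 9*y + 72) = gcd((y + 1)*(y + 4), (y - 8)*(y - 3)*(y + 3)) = 1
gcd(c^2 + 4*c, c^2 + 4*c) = c^2 + 4*c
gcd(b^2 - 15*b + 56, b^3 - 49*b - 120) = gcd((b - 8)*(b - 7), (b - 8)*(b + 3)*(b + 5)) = b - 8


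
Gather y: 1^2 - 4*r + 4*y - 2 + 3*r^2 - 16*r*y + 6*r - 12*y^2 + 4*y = 3*r^2 + 2*r - 12*y^2 + y*(8 - 16*r) - 1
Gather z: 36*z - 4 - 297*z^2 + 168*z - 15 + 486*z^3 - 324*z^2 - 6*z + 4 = 486*z^3 - 621*z^2 + 198*z - 15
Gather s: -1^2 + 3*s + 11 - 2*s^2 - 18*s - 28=-2*s^2 - 15*s - 18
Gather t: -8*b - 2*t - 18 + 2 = -8*b - 2*t - 16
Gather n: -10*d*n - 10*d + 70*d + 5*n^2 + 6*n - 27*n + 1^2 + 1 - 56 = 60*d + 5*n^2 + n*(-10*d - 21) - 54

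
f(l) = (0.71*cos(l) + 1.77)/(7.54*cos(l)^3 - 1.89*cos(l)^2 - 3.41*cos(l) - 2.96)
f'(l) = (0.71*cos(l) + 1.77)*(22.62*sin(l)*cos(l)^2 - 3.78*sin(l)*cos(l) - 3.41*sin(l))/(7.54*cos(l)^3 - 1.89*cos(l)^2 - 3.41*cos(l) - 2.96)^2 - 0.71*sin(l)/(7.54*cos(l)^3 - 1.89*cos(l)^2 - 3.41*cos(l) - 2.96)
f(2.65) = -0.17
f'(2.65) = 0.27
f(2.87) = -0.13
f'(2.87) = 0.12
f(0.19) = -2.49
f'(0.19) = 7.11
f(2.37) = -0.30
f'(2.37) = 0.64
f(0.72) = -0.68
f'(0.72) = 1.00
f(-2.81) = -0.14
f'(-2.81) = -0.15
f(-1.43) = -0.54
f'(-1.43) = 0.34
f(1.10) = -0.50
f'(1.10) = 0.10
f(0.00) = -3.44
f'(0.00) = 0.00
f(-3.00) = -0.12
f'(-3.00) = -0.06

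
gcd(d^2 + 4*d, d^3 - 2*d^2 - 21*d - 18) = 1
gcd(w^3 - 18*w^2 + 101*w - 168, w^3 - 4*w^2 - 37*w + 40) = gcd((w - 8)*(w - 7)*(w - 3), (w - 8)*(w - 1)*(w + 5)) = w - 8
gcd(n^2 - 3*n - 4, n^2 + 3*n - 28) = n - 4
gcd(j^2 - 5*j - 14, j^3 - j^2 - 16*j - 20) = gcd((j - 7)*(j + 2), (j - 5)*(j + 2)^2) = j + 2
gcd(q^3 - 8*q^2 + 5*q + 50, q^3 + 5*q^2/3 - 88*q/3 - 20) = q - 5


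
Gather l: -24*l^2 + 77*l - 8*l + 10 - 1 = -24*l^2 + 69*l + 9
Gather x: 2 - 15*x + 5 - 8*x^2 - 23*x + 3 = -8*x^2 - 38*x + 10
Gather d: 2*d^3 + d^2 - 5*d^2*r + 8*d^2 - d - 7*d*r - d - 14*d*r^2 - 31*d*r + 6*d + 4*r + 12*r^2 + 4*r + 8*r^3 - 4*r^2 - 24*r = 2*d^3 + d^2*(9 - 5*r) + d*(-14*r^2 - 38*r + 4) + 8*r^3 + 8*r^2 - 16*r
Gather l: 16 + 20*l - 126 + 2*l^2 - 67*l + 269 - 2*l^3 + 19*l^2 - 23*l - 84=-2*l^3 + 21*l^2 - 70*l + 75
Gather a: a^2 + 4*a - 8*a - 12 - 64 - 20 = a^2 - 4*a - 96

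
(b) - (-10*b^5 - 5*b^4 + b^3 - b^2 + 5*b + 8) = 10*b^5 + 5*b^4 - b^3 + b^2 - 4*b - 8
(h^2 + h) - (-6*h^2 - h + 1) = 7*h^2 + 2*h - 1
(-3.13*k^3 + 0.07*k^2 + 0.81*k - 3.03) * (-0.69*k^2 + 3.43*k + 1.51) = 2.1597*k^5 - 10.7842*k^4 - 5.0451*k^3 + 4.9747*k^2 - 9.1698*k - 4.5753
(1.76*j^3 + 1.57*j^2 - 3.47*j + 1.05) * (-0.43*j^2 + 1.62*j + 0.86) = -0.7568*j^5 + 2.1761*j^4 + 5.5491*j^3 - 4.7227*j^2 - 1.2832*j + 0.903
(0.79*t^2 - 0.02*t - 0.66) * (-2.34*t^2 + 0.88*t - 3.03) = -1.8486*t^4 + 0.742*t^3 - 0.8669*t^2 - 0.5202*t + 1.9998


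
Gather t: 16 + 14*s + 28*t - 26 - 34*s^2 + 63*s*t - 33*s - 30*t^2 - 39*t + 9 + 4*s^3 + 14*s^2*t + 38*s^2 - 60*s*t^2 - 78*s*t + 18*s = 4*s^3 + 4*s^2 - s + t^2*(-60*s - 30) + t*(14*s^2 - 15*s - 11) - 1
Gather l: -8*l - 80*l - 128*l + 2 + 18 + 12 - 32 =-216*l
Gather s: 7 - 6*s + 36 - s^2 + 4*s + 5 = -s^2 - 2*s + 48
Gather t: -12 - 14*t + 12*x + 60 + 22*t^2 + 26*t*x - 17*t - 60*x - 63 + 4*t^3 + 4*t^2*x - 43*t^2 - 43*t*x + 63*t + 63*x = 4*t^3 + t^2*(4*x - 21) + t*(32 - 17*x) + 15*x - 15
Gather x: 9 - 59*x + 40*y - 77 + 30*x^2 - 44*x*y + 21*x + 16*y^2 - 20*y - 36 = 30*x^2 + x*(-44*y - 38) + 16*y^2 + 20*y - 104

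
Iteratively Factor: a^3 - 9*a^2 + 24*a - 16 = (a - 4)*(a^2 - 5*a + 4) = (a - 4)^2*(a - 1)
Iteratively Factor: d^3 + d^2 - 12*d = (d + 4)*(d^2 - 3*d) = d*(d + 4)*(d - 3)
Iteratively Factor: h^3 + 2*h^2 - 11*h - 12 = (h - 3)*(h^2 + 5*h + 4) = (h - 3)*(h + 4)*(h + 1)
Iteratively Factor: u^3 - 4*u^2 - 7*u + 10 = (u - 1)*(u^2 - 3*u - 10) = (u - 1)*(u + 2)*(u - 5)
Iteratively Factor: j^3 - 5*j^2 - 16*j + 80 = (j - 5)*(j^2 - 16) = (j - 5)*(j + 4)*(j - 4)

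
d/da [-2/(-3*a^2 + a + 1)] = 2*(1 - 6*a)/(-3*a^2 + a + 1)^2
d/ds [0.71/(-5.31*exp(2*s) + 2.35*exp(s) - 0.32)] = (7.5402*exp(s) - 1.6685)*exp(s)/(5.31*exp(2*s) - 2.35*exp(s) + 0.32)^2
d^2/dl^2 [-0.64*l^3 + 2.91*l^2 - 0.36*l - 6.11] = 5.82 - 3.84*l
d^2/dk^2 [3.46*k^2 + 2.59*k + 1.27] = 6.92000000000000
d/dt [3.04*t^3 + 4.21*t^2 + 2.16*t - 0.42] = 9.12*t^2 + 8.42*t + 2.16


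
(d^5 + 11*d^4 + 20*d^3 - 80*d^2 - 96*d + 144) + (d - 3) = d^5 + 11*d^4 + 20*d^3 - 80*d^2 - 95*d + 141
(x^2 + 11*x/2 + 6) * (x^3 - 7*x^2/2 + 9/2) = x^5 + 2*x^4 - 53*x^3/4 - 33*x^2/2 + 99*x/4 + 27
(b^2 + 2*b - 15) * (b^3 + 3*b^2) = b^5 + 5*b^4 - 9*b^3 - 45*b^2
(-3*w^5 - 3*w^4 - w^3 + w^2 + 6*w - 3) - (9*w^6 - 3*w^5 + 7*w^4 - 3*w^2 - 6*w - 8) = -9*w^6 - 10*w^4 - w^3 + 4*w^2 + 12*w + 5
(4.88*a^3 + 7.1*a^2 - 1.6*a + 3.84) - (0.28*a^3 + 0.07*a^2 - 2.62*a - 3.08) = 4.6*a^3 + 7.03*a^2 + 1.02*a + 6.92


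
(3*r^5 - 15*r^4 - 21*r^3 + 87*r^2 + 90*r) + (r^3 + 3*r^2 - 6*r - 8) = 3*r^5 - 15*r^4 - 20*r^3 + 90*r^2 + 84*r - 8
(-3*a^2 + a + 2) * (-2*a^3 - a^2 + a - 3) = 6*a^5 + a^4 - 8*a^3 + 8*a^2 - a - 6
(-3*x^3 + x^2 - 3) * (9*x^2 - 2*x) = -27*x^5 + 15*x^4 - 2*x^3 - 27*x^2 + 6*x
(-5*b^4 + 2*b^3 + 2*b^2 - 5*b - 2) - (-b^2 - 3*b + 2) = -5*b^4 + 2*b^3 + 3*b^2 - 2*b - 4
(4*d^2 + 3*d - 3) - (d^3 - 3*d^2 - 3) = -d^3 + 7*d^2 + 3*d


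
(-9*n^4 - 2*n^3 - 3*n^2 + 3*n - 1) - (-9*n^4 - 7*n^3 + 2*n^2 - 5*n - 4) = 5*n^3 - 5*n^2 + 8*n + 3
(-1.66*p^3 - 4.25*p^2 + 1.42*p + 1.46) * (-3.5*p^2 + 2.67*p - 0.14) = 5.81*p^5 + 10.4428*p^4 - 16.0851*p^3 - 0.723599999999999*p^2 + 3.6994*p - 0.2044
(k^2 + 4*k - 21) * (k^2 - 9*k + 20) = k^4 - 5*k^3 - 37*k^2 + 269*k - 420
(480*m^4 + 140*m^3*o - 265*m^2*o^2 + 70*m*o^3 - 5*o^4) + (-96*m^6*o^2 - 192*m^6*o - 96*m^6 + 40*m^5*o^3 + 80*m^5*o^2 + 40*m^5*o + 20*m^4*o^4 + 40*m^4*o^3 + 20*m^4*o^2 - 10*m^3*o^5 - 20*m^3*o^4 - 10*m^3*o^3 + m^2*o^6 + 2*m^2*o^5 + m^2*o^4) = -96*m^6*o^2 - 192*m^6*o - 96*m^6 + 40*m^5*o^3 + 80*m^5*o^2 + 40*m^5*o + 20*m^4*o^4 + 40*m^4*o^3 + 20*m^4*o^2 + 480*m^4 - 10*m^3*o^5 - 20*m^3*o^4 - 10*m^3*o^3 + 140*m^3*o + m^2*o^6 + 2*m^2*o^5 + m^2*o^4 - 265*m^2*o^2 + 70*m*o^3 - 5*o^4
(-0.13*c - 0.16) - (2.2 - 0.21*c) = 0.08*c - 2.36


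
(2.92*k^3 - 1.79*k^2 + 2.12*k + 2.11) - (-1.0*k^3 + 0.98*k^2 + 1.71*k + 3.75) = 3.92*k^3 - 2.77*k^2 + 0.41*k - 1.64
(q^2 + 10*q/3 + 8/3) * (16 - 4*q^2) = -4*q^4 - 40*q^3/3 + 16*q^2/3 + 160*q/3 + 128/3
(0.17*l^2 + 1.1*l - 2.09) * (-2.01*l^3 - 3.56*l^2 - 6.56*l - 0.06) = -0.3417*l^5 - 2.8162*l^4 - 0.830300000000001*l^3 + 0.214199999999999*l^2 + 13.6444*l + 0.1254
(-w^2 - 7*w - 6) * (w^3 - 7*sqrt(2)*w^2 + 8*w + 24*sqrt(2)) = -w^5 - 7*w^4 + 7*sqrt(2)*w^4 - 14*w^3 + 49*sqrt(2)*w^3 - 56*w^2 + 18*sqrt(2)*w^2 - 168*sqrt(2)*w - 48*w - 144*sqrt(2)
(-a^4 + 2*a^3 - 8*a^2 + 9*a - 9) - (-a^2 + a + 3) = -a^4 + 2*a^3 - 7*a^2 + 8*a - 12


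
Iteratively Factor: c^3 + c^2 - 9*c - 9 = (c + 1)*(c^2 - 9) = (c + 1)*(c + 3)*(c - 3)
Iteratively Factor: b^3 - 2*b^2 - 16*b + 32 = (b - 4)*(b^2 + 2*b - 8) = (b - 4)*(b + 4)*(b - 2)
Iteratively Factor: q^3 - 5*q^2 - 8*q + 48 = (q - 4)*(q^2 - q - 12) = (q - 4)*(q + 3)*(q - 4)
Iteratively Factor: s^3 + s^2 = (s)*(s^2 + s) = s^2*(s + 1)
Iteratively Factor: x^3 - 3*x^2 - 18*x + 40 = (x - 5)*(x^2 + 2*x - 8) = (x - 5)*(x + 4)*(x - 2)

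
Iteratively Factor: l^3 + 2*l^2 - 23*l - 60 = (l + 4)*(l^2 - 2*l - 15) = (l + 3)*(l + 4)*(l - 5)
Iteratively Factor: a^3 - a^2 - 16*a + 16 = (a - 4)*(a^2 + 3*a - 4) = (a - 4)*(a + 4)*(a - 1)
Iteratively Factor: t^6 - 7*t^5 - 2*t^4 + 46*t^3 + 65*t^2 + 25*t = (t + 1)*(t^5 - 8*t^4 + 6*t^3 + 40*t^2 + 25*t) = (t - 5)*(t + 1)*(t^4 - 3*t^3 - 9*t^2 - 5*t) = (t - 5)^2*(t + 1)*(t^3 + 2*t^2 + t) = (t - 5)^2*(t + 1)^2*(t^2 + t) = (t - 5)^2*(t + 1)^3*(t)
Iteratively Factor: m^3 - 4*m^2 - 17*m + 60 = (m + 4)*(m^2 - 8*m + 15) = (m - 3)*(m + 4)*(m - 5)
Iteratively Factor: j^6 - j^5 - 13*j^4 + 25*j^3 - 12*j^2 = (j + 4)*(j^5 - 5*j^4 + 7*j^3 - 3*j^2) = j*(j + 4)*(j^4 - 5*j^3 + 7*j^2 - 3*j) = j^2*(j + 4)*(j^3 - 5*j^2 + 7*j - 3) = j^2*(j - 1)*(j + 4)*(j^2 - 4*j + 3) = j^2*(j - 3)*(j - 1)*(j + 4)*(j - 1)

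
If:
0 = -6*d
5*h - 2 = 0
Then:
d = 0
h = 2/5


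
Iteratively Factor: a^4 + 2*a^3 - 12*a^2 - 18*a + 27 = (a + 3)*(a^3 - a^2 - 9*a + 9) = (a - 1)*(a + 3)*(a^2 - 9) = (a - 3)*(a - 1)*(a + 3)*(a + 3)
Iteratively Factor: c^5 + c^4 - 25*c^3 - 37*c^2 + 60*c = (c + 3)*(c^4 - 2*c^3 - 19*c^2 + 20*c) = c*(c + 3)*(c^3 - 2*c^2 - 19*c + 20) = c*(c - 1)*(c + 3)*(c^2 - c - 20) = c*(c - 1)*(c + 3)*(c + 4)*(c - 5)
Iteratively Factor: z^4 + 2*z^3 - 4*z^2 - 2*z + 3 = (z + 1)*(z^3 + z^2 - 5*z + 3) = (z + 1)*(z + 3)*(z^2 - 2*z + 1) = (z - 1)*(z + 1)*(z + 3)*(z - 1)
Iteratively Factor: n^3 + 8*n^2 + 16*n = (n)*(n^2 + 8*n + 16) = n*(n + 4)*(n + 4)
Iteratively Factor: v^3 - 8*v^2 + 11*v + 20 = (v - 5)*(v^2 - 3*v - 4) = (v - 5)*(v - 4)*(v + 1)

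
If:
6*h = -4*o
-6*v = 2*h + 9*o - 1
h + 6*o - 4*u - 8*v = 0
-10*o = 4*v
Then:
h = 1/11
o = -3/22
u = -19/22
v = 15/44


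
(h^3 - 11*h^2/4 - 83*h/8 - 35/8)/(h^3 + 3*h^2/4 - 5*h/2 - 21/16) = 2*(h - 5)/(2*h - 3)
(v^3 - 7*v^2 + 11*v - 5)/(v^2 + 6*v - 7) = (v^2 - 6*v + 5)/(v + 7)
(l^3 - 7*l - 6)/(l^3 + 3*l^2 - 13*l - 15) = (l + 2)/(l + 5)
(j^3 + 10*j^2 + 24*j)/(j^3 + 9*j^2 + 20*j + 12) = j*(j + 4)/(j^2 + 3*j + 2)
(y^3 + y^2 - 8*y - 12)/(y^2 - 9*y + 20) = (y^3 + y^2 - 8*y - 12)/(y^2 - 9*y + 20)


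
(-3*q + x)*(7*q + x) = -21*q^2 + 4*q*x + x^2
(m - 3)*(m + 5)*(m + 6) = m^3 + 8*m^2 - 3*m - 90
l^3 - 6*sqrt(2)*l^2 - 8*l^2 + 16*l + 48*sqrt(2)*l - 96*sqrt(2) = (l - 4)^2*(l - 6*sqrt(2))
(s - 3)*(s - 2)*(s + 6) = s^3 + s^2 - 24*s + 36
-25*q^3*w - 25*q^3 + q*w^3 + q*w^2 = (-5*q + w)*(5*q + w)*(q*w + q)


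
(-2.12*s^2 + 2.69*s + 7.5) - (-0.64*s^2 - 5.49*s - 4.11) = -1.48*s^2 + 8.18*s + 11.61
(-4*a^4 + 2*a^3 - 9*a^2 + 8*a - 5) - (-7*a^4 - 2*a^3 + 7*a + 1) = 3*a^4 + 4*a^3 - 9*a^2 + a - 6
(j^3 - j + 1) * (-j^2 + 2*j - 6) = -j^5 + 2*j^4 - 5*j^3 - 3*j^2 + 8*j - 6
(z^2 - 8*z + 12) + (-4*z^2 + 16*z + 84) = -3*z^2 + 8*z + 96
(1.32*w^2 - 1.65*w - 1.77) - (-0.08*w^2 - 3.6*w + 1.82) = 1.4*w^2 + 1.95*w - 3.59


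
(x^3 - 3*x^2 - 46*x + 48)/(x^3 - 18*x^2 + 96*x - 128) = (x^2 + 5*x - 6)/(x^2 - 10*x + 16)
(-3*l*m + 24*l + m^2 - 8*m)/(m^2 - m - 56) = (-3*l + m)/(m + 7)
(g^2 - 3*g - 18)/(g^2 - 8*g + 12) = (g + 3)/(g - 2)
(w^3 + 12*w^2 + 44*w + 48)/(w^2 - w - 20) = (w^2 + 8*w + 12)/(w - 5)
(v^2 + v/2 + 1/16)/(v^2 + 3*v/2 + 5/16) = (4*v + 1)/(4*v + 5)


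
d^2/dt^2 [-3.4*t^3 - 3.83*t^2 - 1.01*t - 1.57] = -20.4*t - 7.66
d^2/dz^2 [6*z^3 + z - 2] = 36*z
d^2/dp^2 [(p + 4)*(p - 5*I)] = 2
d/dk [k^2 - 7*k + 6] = 2*k - 7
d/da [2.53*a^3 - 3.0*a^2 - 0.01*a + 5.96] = 7.59*a^2 - 6.0*a - 0.01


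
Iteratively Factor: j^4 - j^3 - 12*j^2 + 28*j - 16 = (j + 4)*(j^3 - 5*j^2 + 8*j - 4) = (j - 1)*(j + 4)*(j^2 - 4*j + 4) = (j - 2)*(j - 1)*(j + 4)*(j - 2)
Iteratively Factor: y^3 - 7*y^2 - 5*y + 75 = (y + 3)*(y^2 - 10*y + 25) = (y - 5)*(y + 3)*(y - 5)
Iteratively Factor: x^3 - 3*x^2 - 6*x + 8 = (x - 1)*(x^2 - 2*x - 8) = (x - 4)*(x - 1)*(x + 2)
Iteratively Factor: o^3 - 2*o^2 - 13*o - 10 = (o + 2)*(o^2 - 4*o - 5) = (o + 1)*(o + 2)*(o - 5)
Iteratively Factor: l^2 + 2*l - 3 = (l - 1)*(l + 3)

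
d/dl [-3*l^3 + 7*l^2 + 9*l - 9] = -9*l^2 + 14*l + 9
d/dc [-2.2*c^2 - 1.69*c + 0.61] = -4.4*c - 1.69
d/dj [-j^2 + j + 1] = 1 - 2*j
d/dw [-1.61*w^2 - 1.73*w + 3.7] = -3.22*w - 1.73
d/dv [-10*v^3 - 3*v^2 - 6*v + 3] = -30*v^2 - 6*v - 6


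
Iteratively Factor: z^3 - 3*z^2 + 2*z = (z - 1)*(z^2 - 2*z) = (z - 2)*(z - 1)*(z)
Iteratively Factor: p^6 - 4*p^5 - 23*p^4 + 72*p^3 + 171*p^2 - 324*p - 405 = (p + 3)*(p^5 - 7*p^4 - 2*p^3 + 78*p^2 - 63*p - 135) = (p - 3)*(p + 3)*(p^4 - 4*p^3 - 14*p^2 + 36*p + 45) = (p - 3)^2*(p + 3)*(p^3 - p^2 - 17*p - 15) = (p - 3)^2*(p + 3)^2*(p^2 - 4*p - 5) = (p - 3)^2*(p + 1)*(p + 3)^2*(p - 5)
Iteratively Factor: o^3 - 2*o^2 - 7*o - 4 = (o - 4)*(o^2 + 2*o + 1) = (o - 4)*(o + 1)*(o + 1)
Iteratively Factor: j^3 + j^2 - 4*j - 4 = (j - 2)*(j^2 + 3*j + 2) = (j - 2)*(j + 2)*(j + 1)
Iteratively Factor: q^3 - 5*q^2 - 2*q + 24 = (q - 3)*(q^2 - 2*q - 8) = (q - 4)*(q - 3)*(q + 2)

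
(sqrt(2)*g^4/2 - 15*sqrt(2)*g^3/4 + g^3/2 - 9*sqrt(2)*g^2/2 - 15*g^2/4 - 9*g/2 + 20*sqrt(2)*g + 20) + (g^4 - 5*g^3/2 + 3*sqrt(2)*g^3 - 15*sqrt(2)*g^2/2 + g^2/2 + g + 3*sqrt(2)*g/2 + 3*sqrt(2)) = sqrt(2)*g^4/2 + g^4 - 2*g^3 - 3*sqrt(2)*g^3/4 - 12*sqrt(2)*g^2 - 13*g^2/4 - 7*g/2 + 43*sqrt(2)*g/2 + 3*sqrt(2) + 20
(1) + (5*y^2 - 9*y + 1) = 5*y^2 - 9*y + 2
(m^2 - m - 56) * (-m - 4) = -m^3 - 3*m^2 + 60*m + 224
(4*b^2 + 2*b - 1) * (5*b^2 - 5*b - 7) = 20*b^4 - 10*b^3 - 43*b^2 - 9*b + 7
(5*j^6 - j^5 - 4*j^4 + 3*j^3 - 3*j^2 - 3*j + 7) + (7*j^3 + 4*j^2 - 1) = 5*j^6 - j^5 - 4*j^4 + 10*j^3 + j^2 - 3*j + 6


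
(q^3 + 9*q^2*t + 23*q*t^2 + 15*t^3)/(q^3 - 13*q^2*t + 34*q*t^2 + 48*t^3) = (q^2 + 8*q*t + 15*t^2)/(q^2 - 14*q*t + 48*t^2)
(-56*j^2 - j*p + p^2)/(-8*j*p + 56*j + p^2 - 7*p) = (7*j + p)/(p - 7)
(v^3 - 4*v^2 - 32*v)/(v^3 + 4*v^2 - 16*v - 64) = v*(v - 8)/(v^2 - 16)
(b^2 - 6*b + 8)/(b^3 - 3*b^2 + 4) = (b - 4)/(b^2 - b - 2)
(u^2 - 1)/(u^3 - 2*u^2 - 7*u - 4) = (u - 1)/(u^2 - 3*u - 4)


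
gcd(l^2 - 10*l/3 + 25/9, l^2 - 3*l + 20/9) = l - 5/3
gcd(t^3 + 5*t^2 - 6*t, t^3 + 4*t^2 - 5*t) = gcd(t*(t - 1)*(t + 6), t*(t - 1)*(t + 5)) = t^2 - t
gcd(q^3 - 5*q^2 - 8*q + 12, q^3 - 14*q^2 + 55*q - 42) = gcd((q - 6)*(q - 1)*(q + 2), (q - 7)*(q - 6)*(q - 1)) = q^2 - 7*q + 6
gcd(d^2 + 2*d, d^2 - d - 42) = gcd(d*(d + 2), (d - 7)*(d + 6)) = 1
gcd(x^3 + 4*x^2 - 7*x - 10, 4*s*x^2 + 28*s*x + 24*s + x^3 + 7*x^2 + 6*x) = x + 1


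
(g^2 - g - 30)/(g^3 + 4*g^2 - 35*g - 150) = 1/(g + 5)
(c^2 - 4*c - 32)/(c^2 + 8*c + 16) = (c - 8)/(c + 4)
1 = 1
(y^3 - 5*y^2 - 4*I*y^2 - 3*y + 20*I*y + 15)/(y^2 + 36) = (y^3 - y^2*(5 + 4*I) + y*(-3 + 20*I) + 15)/(y^2 + 36)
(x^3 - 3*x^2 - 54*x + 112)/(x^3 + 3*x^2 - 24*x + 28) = (x - 8)/(x - 2)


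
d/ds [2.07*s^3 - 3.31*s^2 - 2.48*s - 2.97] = 6.21*s^2 - 6.62*s - 2.48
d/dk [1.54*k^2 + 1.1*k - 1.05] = 3.08*k + 1.1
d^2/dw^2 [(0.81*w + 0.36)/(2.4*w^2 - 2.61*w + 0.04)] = ((2.5002 - 11.664*w)*(2.4*w^2 - 2.61*w + 0.04) + (0.81*w + 0.36)*(4.8*w - 2.61)*(9.6*w - 5.22))/(2.4*w^2 - 2.61*w + 0.04)^3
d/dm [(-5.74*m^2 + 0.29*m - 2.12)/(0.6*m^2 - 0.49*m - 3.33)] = (2.6386*m^2 + 40.7724*m - 2.0045)/(0.36*m^4 - 0.588*m^3 - 3.7559*m^2 + 3.2634*m + 11.0889)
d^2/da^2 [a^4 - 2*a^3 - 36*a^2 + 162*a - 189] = 12*a^2 - 12*a - 72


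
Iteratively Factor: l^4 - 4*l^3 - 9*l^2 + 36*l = (l)*(l^3 - 4*l^2 - 9*l + 36) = l*(l + 3)*(l^2 - 7*l + 12) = l*(l - 3)*(l + 3)*(l - 4)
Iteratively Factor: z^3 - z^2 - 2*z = (z)*(z^2 - z - 2) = z*(z - 2)*(z + 1)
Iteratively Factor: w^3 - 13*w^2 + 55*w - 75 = (w - 5)*(w^2 - 8*w + 15) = (w - 5)^2*(w - 3)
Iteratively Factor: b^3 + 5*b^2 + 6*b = (b)*(b^2 + 5*b + 6) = b*(b + 2)*(b + 3)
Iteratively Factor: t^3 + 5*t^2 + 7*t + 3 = (t + 1)*(t^2 + 4*t + 3) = (t + 1)^2*(t + 3)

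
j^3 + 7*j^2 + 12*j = j*(j + 3)*(j + 4)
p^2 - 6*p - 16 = (p - 8)*(p + 2)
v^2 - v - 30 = (v - 6)*(v + 5)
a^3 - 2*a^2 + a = a*(a - 1)^2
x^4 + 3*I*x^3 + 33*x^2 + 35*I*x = x*(x - 5*I)*(x + I)*(x + 7*I)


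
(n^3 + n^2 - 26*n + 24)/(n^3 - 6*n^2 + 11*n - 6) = (n^2 + 2*n - 24)/(n^2 - 5*n + 6)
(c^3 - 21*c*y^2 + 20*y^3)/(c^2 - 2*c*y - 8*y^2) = (c^2 + 4*c*y - 5*y^2)/(c + 2*y)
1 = 1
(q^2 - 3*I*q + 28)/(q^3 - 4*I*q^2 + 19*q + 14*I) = (q + 4*I)/(q^2 + 3*I*q - 2)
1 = 1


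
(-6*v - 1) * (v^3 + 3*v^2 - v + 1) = -6*v^4 - 19*v^3 + 3*v^2 - 5*v - 1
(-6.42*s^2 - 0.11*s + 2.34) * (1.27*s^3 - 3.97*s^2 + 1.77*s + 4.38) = -8.1534*s^5 + 25.3477*s^4 - 7.9549*s^3 - 37.6041*s^2 + 3.66*s + 10.2492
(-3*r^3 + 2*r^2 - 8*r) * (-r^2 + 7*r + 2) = 3*r^5 - 23*r^4 + 16*r^3 - 52*r^2 - 16*r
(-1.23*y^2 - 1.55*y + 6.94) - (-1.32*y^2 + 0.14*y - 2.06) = 0.0900000000000001*y^2 - 1.69*y + 9.0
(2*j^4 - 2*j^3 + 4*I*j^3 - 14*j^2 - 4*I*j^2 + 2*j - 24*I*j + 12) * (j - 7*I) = 2*j^5 - 2*j^4 - 10*I*j^4 + 14*j^3 + 10*I*j^3 - 26*j^2 + 74*I*j^2 - 156*j - 14*I*j - 84*I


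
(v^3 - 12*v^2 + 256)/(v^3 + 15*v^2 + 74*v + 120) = (v^2 - 16*v + 64)/(v^2 + 11*v + 30)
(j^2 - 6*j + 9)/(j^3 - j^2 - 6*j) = (j - 3)/(j*(j + 2))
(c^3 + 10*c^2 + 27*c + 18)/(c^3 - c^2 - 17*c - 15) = (c + 6)/(c - 5)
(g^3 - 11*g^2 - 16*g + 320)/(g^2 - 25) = (g^2 - 16*g + 64)/(g - 5)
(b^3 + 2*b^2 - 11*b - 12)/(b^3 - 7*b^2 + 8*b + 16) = (b^2 + b - 12)/(b^2 - 8*b + 16)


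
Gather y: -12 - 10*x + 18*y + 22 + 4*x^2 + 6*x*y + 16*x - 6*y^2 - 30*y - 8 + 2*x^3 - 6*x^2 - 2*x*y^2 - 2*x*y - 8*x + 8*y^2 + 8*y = 2*x^3 - 2*x^2 - 2*x + y^2*(2 - 2*x) + y*(4*x - 4) + 2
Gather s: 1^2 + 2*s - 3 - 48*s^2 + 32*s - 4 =-48*s^2 + 34*s - 6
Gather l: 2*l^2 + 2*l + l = 2*l^2 + 3*l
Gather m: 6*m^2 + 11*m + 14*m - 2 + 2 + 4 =6*m^2 + 25*m + 4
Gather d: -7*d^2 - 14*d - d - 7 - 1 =-7*d^2 - 15*d - 8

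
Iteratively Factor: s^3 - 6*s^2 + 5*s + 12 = (s - 3)*(s^2 - 3*s - 4) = (s - 4)*(s - 3)*(s + 1)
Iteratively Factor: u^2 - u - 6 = (u + 2)*(u - 3)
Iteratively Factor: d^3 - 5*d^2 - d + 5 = (d + 1)*(d^2 - 6*d + 5) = (d - 5)*(d + 1)*(d - 1)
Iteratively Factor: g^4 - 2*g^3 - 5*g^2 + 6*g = (g - 1)*(g^3 - g^2 - 6*g) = (g - 1)*(g + 2)*(g^2 - 3*g) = (g - 3)*(g - 1)*(g + 2)*(g)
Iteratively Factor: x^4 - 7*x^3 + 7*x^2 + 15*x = (x)*(x^3 - 7*x^2 + 7*x + 15) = x*(x + 1)*(x^2 - 8*x + 15) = x*(x - 3)*(x + 1)*(x - 5)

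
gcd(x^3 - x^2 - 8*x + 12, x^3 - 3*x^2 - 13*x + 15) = x + 3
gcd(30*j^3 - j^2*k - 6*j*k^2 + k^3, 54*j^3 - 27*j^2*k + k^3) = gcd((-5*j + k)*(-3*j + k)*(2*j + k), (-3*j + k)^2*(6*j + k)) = 3*j - k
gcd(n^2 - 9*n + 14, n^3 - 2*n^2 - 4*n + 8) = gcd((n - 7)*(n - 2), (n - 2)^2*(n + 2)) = n - 2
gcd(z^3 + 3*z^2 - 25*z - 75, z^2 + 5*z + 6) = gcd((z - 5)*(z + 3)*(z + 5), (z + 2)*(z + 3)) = z + 3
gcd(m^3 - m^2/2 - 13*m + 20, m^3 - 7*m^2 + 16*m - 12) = m - 2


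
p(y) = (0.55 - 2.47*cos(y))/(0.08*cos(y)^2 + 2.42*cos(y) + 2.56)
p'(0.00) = 0.00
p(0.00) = -0.38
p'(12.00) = -0.19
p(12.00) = -0.33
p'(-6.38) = -0.03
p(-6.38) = -0.38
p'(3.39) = -21.67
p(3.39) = 10.17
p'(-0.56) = -0.18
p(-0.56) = -0.33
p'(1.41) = 0.87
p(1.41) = 0.05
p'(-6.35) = -0.02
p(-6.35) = -0.38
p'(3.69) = -12.67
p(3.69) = 4.80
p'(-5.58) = 0.25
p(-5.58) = -0.30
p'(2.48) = 9.35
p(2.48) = 3.57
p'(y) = (0.55 - 2.47*cos(y))*(0.16*sin(y)*cos(y) + 2.42*sin(y))/(0.08*cos(y)^2 + 2.42*cos(y) + 2.56)^2 + 2.47*sin(y)/(0.08*cos(y)^2 + 2.42*cos(y) + 2.56) = (-0.1976*cos(y)^2 + 0.088*cos(y) + 7.6542)*sin(y)/(0.0064*cos(y)^4 + 0.3872*cos(y)^3 + 6.266*cos(y)^2 + 12.3904*cos(y) + 6.5536)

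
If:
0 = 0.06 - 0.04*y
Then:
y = 1.50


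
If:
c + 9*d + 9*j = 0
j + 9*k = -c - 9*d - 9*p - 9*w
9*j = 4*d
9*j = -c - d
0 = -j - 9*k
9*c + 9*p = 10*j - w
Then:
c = 0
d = 0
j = 0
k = 0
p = 0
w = 0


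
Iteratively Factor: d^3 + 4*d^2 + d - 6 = (d + 3)*(d^2 + d - 2) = (d - 1)*(d + 3)*(d + 2)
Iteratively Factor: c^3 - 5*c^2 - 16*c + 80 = (c - 5)*(c^2 - 16) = (c - 5)*(c + 4)*(c - 4)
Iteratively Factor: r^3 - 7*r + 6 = (r + 3)*(r^2 - 3*r + 2) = (r - 2)*(r + 3)*(r - 1)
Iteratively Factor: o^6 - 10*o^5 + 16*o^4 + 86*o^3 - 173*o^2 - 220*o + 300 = (o - 3)*(o^5 - 7*o^4 - 5*o^3 + 71*o^2 + 40*o - 100) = (o - 3)*(o + 2)*(o^4 - 9*o^3 + 13*o^2 + 45*o - 50) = (o - 5)*(o - 3)*(o + 2)*(o^3 - 4*o^2 - 7*o + 10) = (o - 5)*(o - 3)*(o + 2)^2*(o^2 - 6*o + 5) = (o - 5)*(o - 3)*(o - 1)*(o + 2)^2*(o - 5)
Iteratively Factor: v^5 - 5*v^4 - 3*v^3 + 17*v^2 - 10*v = (v)*(v^4 - 5*v^3 - 3*v^2 + 17*v - 10) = v*(v - 1)*(v^3 - 4*v^2 - 7*v + 10) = v*(v - 1)*(v + 2)*(v^2 - 6*v + 5) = v*(v - 1)^2*(v + 2)*(v - 5)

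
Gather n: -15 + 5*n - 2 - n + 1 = 4*n - 16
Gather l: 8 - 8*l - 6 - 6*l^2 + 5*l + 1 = -6*l^2 - 3*l + 3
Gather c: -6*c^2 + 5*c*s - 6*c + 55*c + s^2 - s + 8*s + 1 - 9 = -6*c^2 + c*(5*s + 49) + s^2 + 7*s - 8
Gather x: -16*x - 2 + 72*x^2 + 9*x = 72*x^2 - 7*x - 2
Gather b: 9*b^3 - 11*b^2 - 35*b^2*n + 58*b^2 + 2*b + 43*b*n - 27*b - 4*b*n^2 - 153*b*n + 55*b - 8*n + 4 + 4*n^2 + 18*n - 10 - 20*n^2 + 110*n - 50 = 9*b^3 + b^2*(47 - 35*n) + b*(-4*n^2 - 110*n + 30) - 16*n^2 + 120*n - 56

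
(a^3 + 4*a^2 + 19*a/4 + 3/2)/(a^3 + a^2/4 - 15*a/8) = 2*(2*a^2 + 5*a + 2)/(a*(4*a - 5))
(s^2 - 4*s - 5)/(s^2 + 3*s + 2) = (s - 5)/(s + 2)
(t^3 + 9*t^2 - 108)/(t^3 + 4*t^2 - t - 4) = (t^3 + 9*t^2 - 108)/(t^3 + 4*t^2 - t - 4)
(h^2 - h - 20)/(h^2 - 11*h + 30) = (h + 4)/(h - 6)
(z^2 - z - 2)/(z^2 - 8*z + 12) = (z + 1)/(z - 6)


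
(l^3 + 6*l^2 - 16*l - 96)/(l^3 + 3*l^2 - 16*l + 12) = (l^2 - 16)/(l^2 - 3*l + 2)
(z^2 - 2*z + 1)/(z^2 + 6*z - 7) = (z - 1)/(z + 7)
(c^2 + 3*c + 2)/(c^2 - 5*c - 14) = (c + 1)/(c - 7)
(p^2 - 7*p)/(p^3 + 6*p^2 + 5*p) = (p - 7)/(p^2 + 6*p + 5)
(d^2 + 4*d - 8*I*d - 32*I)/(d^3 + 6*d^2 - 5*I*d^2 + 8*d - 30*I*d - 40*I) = (d - 8*I)/(d^2 + d*(2 - 5*I) - 10*I)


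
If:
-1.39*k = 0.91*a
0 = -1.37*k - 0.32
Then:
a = 0.36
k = -0.23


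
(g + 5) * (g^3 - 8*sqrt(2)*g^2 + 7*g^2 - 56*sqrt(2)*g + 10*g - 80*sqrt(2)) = g^4 - 8*sqrt(2)*g^3 + 12*g^3 - 96*sqrt(2)*g^2 + 45*g^2 - 360*sqrt(2)*g + 50*g - 400*sqrt(2)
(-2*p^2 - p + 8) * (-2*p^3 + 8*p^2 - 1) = 4*p^5 - 14*p^4 - 24*p^3 + 66*p^2 + p - 8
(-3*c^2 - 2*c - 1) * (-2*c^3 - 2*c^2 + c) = 6*c^5 + 10*c^4 + 3*c^3 - c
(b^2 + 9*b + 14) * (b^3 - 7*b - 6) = b^5 + 9*b^4 + 7*b^3 - 69*b^2 - 152*b - 84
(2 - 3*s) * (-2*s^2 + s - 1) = 6*s^3 - 7*s^2 + 5*s - 2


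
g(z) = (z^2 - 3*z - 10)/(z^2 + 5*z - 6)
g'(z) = (-2*z - 5)*(z^2 - 3*z - 10)/(z^2 + 5*z - 6)^2 + (2*z - 3)/(z^2 + 5*z - 6)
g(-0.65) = 0.86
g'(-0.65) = 0.85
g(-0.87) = 0.69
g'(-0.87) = 0.73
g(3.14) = -0.49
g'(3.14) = 0.45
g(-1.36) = 0.37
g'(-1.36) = 0.60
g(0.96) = 42.95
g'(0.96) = 1071.56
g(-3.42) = -1.05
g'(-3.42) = 1.03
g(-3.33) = -0.96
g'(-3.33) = 0.97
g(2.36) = -1.01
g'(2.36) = 1.02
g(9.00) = 0.37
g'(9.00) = 0.05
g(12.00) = 0.49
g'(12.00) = 0.03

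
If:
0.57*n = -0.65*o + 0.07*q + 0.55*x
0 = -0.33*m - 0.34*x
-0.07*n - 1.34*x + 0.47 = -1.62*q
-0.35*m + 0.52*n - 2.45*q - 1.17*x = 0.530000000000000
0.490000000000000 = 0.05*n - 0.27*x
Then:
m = -7.28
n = 47.98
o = -35.27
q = 7.63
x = 7.07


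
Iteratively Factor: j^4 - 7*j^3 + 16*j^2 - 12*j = (j - 2)*(j^3 - 5*j^2 + 6*j) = j*(j - 2)*(j^2 - 5*j + 6) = j*(j - 2)^2*(j - 3)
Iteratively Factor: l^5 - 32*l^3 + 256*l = (l)*(l^4 - 32*l^2 + 256) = l*(l + 4)*(l^3 - 4*l^2 - 16*l + 64) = l*(l + 4)^2*(l^2 - 8*l + 16) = l*(l - 4)*(l + 4)^2*(l - 4)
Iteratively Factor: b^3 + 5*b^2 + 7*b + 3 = (b + 1)*(b^2 + 4*b + 3) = (b + 1)^2*(b + 3)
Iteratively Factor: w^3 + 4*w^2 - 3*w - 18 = (w + 3)*(w^2 + w - 6) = (w + 3)^2*(w - 2)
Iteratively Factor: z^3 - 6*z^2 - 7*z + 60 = (z - 4)*(z^2 - 2*z - 15) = (z - 4)*(z + 3)*(z - 5)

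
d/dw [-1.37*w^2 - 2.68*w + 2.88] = -2.74*w - 2.68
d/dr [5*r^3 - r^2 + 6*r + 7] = 15*r^2 - 2*r + 6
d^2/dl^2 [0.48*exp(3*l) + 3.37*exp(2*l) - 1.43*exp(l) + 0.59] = (4.32*exp(2*l) + 13.48*exp(l) - 1.43)*exp(l)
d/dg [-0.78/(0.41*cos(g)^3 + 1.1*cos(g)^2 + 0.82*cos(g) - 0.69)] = (0.9594*sin(g)^2 - 1.716*cos(g) - 1.599)*sin(g)/(0.41*cos(g)^3 + 1.1*cos(g)^2 + 0.82*cos(g) - 0.69)^2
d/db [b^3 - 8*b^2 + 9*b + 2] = 3*b^2 - 16*b + 9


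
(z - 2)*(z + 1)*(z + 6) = z^3 + 5*z^2 - 8*z - 12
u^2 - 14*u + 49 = (u - 7)^2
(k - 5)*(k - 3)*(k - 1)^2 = k^4 - 10*k^3 + 32*k^2 - 38*k + 15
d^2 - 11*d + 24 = (d - 8)*(d - 3)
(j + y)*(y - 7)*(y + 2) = j*y^2 - 5*j*y - 14*j + y^3 - 5*y^2 - 14*y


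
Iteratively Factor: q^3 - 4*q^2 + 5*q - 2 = (q - 2)*(q^2 - 2*q + 1) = (q - 2)*(q - 1)*(q - 1)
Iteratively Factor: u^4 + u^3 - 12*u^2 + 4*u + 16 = (u - 2)*(u^3 + 3*u^2 - 6*u - 8) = (u - 2)*(u + 4)*(u^2 - u - 2) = (u - 2)^2*(u + 4)*(u + 1)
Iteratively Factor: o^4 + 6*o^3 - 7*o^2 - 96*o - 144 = (o + 3)*(o^3 + 3*o^2 - 16*o - 48) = (o + 3)^2*(o^2 - 16) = (o - 4)*(o + 3)^2*(o + 4)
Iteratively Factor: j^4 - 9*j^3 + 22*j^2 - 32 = (j - 4)*(j^3 - 5*j^2 + 2*j + 8) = (j - 4)*(j + 1)*(j^2 - 6*j + 8) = (j - 4)^2*(j + 1)*(j - 2)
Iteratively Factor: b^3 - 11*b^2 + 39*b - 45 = (b - 3)*(b^2 - 8*b + 15) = (b - 5)*(b - 3)*(b - 3)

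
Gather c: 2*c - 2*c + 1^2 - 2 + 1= 0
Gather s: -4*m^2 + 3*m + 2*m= -4*m^2 + 5*m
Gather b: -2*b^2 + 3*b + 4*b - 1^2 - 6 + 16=-2*b^2 + 7*b + 9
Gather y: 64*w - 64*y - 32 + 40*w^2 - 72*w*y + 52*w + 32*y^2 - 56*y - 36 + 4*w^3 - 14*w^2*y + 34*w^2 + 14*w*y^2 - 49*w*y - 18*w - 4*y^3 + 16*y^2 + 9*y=4*w^3 + 74*w^2 + 98*w - 4*y^3 + y^2*(14*w + 48) + y*(-14*w^2 - 121*w - 111) - 68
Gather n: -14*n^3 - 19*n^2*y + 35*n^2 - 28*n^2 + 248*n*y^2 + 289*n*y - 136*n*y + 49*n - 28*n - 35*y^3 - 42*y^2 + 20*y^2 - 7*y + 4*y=-14*n^3 + n^2*(7 - 19*y) + n*(248*y^2 + 153*y + 21) - 35*y^3 - 22*y^2 - 3*y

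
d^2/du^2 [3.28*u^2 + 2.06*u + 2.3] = 6.56000000000000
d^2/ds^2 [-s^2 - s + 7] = -2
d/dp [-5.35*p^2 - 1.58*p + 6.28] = -10.7*p - 1.58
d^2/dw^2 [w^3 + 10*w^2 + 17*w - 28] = 6*w + 20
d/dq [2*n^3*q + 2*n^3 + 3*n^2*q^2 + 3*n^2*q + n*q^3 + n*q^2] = n*(2*n^2 + 6*n*q + 3*n + 3*q^2 + 2*q)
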